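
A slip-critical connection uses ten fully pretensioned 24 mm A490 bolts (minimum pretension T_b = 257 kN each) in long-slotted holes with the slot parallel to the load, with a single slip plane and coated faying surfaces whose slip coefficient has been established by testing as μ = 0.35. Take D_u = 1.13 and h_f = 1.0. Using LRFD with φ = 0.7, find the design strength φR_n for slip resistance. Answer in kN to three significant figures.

712 kN

R_n = μ · D_u · h_f · T_b · n_s · n_b = 0.35 × 1.13 × 1.0 × 257 × 1 × 10 = 1016 kN.
Design strength φR_n = 0.7 × 1016 = 712 kN.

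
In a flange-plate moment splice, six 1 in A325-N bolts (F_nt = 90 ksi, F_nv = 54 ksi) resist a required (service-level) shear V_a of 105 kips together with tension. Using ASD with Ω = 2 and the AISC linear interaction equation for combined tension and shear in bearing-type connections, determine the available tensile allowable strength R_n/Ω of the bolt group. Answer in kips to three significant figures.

101 kips

A_b = π·1²/4 = 0.7854 in²; f_rv = 105 / (6 × 0.7854) = 22.28 ksi.
F'_nt = 1.3 F_nt − (Ω F_nt / F_nv) f_rv = 1.3·90 − (2·90/54)·22.28 = 42.73 ksi, capped at F_nt → F'_nt = 42.73 ksi.
R_n = F'_nt · A_b · n = 42.73 × 0.7854 × 6 = 201.3 kips.
Allowable strength R_n/Ω = 201.3 / 2 = 101 kips.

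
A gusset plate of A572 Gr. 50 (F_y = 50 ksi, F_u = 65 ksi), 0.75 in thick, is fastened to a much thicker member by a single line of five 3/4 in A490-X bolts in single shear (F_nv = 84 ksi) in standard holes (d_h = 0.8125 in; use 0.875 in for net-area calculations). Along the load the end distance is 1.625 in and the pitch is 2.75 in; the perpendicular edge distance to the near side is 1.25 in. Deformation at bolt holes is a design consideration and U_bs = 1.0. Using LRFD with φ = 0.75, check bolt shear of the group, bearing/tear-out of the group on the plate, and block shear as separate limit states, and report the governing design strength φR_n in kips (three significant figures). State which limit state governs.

139 kips (bolt shear governs)

Bolt shear: A_b = π·0.75²/4 = 0.4418 in²; R_n = 84 × 0.4418 × 5 × 1 = 185.6 kips → 0.75 × 185.6 = 139 kips.
Bearing: edge l_c = 1.219, r_n = 71.3 kips; interior l_c = 1.938, r_n = 87.75 kips; R_n = 71.3 + 4·87.75 = 422.3 kips → 317 kips.
Block shear: A_gv = 9.469, A_nv = 6.516, A_nt = 0.6094 in²; R_n = min(0.6F_uA_nv, 0.6F_yA_gv) + U_bs·F_u·A_nt = 293.7 kips → 220 kips.
Bolt shear governs: 139 kips.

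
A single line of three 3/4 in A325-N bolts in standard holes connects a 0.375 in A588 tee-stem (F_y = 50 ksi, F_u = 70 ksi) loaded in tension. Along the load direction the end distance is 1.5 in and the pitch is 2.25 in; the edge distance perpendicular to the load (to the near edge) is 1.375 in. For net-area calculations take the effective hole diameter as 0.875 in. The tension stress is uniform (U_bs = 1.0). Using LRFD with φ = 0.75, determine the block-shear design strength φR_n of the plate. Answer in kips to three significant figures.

63.5 kips

Shear plane L_v = 1.5 + 2·2.25 = 6 in; A_gv = 6 × 0.375 = 2.25 in².
A_nv = (6 − 2.5·0.875) × 0.375 = 1.43 in².
A_nt = (1.375 − 0.5·0.875) × 0.375 = 0.3516 in².
0.6 F_u A_nv = 60.05 kips; 0.6 F_y A_gv = 67.5 kips → shear rupture governs the shear term.
R_n = 60.05 + 1.0 × 70 × 0.3516 = 84.66 kips.
Design strength φR_n = 0.75 × 84.66 = 63.5 kips.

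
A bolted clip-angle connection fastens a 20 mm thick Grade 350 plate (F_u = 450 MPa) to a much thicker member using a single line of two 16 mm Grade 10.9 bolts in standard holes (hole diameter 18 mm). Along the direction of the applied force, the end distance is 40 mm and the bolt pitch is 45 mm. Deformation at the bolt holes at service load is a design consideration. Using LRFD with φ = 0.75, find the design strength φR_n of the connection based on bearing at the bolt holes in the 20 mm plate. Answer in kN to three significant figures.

Per bolt r_n = 1.2 l_c t F_u ≤ 2.4 d t F_u; upper limit = 2.4 × 16 × 20 × 450 / 1000 = 345.6 kN.
Edge bolt: l_c = 40 − 18/2 = 31 mm → 1.2 × 31 × 20 × 450 / 1000 = 334.8 → r_n = 334.8 kN.
Interior bolts: l_c = 45 − 18 = 27 mm → 1.2 × 27 × 20 × 450 / 1000 = 291.6 → r_n = 291.6 kN.
R_n = 1 × 334.8 + 1 × 291.6 = 626.4 kN.
Design strength φR_n = 0.75 × 626.4 = 470 kN.

470 kN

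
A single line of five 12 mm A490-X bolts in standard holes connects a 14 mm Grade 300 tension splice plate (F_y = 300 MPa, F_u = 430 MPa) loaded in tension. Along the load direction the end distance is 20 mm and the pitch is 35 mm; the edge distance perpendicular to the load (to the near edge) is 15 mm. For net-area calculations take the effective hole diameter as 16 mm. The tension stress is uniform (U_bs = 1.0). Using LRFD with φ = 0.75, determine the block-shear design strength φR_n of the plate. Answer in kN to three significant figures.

270 kN

Shear plane L_v = 20 + 4·35 = 160 mm; A_gv = 160 × 14 = 2240 mm².
A_nv = (160 − 4.5·16) × 14 = 1232 mm².
A_nt = (15 − 0.5·16) × 14 = 98 mm².
0.6 F_u A_nv = 317.9 kN; 0.6 F_y A_gv = 403.2 kN → shear rupture governs the shear term.
R_n = 317.9 + 1.0 × 430 × 98 / 1000 = 360 kN.
Design strength φR_n = 0.75 × 360 = 270 kN.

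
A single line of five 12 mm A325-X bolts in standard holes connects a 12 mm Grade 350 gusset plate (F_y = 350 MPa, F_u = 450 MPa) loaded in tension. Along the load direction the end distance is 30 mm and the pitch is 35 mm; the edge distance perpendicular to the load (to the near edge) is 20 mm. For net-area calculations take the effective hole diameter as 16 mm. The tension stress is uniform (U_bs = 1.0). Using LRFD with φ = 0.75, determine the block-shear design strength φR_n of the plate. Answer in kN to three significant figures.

287 kN

Shear plane L_v = 30 + 4·35 = 170 mm; A_gv = 170 × 12 = 2040 mm².
A_nv = (170 − 4.5·16) × 12 = 1176 mm².
A_nt = (20 − 0.5·16) × 12 = 144 mm².
0.6 F_u A_nv = 317.5 kN; 0.6 F_y A_gv = 428.4 kN → shear rupture governs the shear term.
R_n = 317.5 + 1.0 × 450 × 144 / 1000 = 382.3 kN.
Design strength φR_n = 0.75 × 382.3 = 287 kN.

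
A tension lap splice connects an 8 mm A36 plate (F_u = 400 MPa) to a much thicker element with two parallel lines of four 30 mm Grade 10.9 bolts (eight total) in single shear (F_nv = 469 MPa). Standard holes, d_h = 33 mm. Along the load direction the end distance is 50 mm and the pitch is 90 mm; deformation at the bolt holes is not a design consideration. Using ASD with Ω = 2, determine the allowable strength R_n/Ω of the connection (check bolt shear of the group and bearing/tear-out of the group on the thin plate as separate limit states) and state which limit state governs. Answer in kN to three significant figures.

Bolt shear: A_b = π·30²/4 = 706.9 mm²; R_n = 469 × 706.9 × 8 × 1 / 1000 = 2652 kN → 2652 / 2 = 1330 kN.
Bearing (1.5 l_c t F_u ≤ 3.0 d t F_u): upper limit = 3.0·30·8·400 / 1000 = 288 kN.
  Edge l_c = 50 − 33/2 = 33.5 → r_n = 160.8 kN; interior l_c = 90 − 33 = 57 → r_n = 273.6 kN.
  R_n,bearing = 2·160.8 + 6·273.6 = 1963 kN → 1963 / 2 = 982 kN.
Bearing governs: 982 kN.

982 kN (bearing governs)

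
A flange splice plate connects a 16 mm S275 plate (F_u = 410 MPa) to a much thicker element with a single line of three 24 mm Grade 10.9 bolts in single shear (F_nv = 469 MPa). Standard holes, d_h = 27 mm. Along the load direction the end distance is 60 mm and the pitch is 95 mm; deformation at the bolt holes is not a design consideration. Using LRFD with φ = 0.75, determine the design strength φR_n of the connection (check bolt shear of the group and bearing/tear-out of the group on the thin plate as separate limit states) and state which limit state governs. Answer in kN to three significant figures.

Bolt shear: A_b = π·24²/4 = 452.4 mm²; R_n = 469 × 452.4 × 3 × 1 / 1000 = 636.5 kN → 0.75 × 636.5 = 477 kN.
Bearing (1.5 l_c t F_u ≤ 3.0 d t F_u): upper limit = 3.0·24·16·410 / 1000 = 472.3 kN.
  Edge l_c = 60 − 27/2 = 46.5 → r_n = 457.6 kN; interior l_c = 95 − 27 = 68 → r_n = 472.3 kN.
  R_n,bearing = 1·457.6 + 2·472.3 = 1402 kN → 0.75 × 1402 = 1050 kN.
Bolt shear governs: 477 kN.

477 kN (bolt shear governs)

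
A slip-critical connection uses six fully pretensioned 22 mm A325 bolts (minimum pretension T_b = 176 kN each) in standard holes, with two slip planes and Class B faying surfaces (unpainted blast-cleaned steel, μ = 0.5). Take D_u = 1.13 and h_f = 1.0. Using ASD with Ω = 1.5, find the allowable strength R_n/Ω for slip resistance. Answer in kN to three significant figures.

796 kN

R_n = μ · D_u · h_f · T_b · n_s · n_b = 0.5 × 1.13 × 1.0 × 176 × 2 × 6 = 1193 kN.
Allowable strength R_n/Ω = 1193 / 1.5 = 796 kN.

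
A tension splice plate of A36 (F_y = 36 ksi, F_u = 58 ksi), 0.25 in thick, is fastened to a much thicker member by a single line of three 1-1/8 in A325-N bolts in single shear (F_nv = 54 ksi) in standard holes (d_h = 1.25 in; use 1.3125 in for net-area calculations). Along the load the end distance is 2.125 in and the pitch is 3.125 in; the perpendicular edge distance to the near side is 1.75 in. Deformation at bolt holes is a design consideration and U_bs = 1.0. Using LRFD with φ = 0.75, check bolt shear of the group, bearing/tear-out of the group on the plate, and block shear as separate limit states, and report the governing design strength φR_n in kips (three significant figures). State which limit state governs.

Bolt shear: A_b = π·1.125²/4 = 0.994 in²; R_n = 54 × 0.994 × 3 × 1 = 161 kips → 0.75 × 161 = 121 kips.
Bearing: edge l_c = 1.5, r_n = 26.1 kips; interior l_c = 1.875, r_n = 32.62 kips; R_n = 26.1 + 2·32.62 = 91.35 kips → 68.5 kips.
Block shear: A_gv = 2.094, A_nv = 1.273, A_nt = 0.2734 in²; R_n = min(0.6F_uA_nv, 0.6F_yA_gv) + U_bs·F_u·A_nt = 60.17 kips → 45.1 kips.
Block shear governs: 45.1 kips.

45.1 kips (block shear governs)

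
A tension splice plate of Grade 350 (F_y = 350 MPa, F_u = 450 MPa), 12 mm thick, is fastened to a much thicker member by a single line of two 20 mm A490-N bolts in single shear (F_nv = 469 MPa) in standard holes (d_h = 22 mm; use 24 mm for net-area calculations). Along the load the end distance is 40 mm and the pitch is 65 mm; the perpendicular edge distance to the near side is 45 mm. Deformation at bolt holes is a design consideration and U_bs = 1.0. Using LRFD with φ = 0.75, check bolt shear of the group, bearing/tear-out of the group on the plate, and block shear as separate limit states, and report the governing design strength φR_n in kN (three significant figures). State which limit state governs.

221 kN (bolt shear governs)

Bolt shear: A_b = π·20²/4 = 314.2 mm²; R_n = 469 × 314.2 × 2 × 1 / 1000 = 294.7 kN → 0.75 × 294.7 = 221 kN.
Bearing: edge l_c = 29, r_n = 187.9 kN; interior l_c = 43, r_n = 259.2 kN; R_n = 187.9 + 1·259.2 = 447.1 kN → 335 kN.
Block shear: A_gv = 1260, A_nv = 828, A_nt = 396 mm²; R_n = min(0.6F_uA_nv, 0.6F_yA_gv) + U_bs·F_u·A_nt = 401.8 kN → 301 kN.
Bolt shear governs: 221 kN.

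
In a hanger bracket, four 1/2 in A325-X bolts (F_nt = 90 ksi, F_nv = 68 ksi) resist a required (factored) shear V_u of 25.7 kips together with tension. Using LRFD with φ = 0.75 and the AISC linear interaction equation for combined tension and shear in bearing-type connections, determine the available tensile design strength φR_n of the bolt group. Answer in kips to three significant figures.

A_b = π·0.5²/4 = 0.1963 in²; f_rv = 25.7 / (4 × 0.1963) = 32.72 ksi.
F'_nt = 1.3 F_nt − (F_nt / φF_nv) f_rv = 1.3·90 − (90/(0.75·68))·32.72 = 59.25 ksi, capped at F_nt → F'_nt = 59.25 ksi.
R_n = F'_nt · A_b · n = 59.25 × 0.1963 × 4 = 46.54 kips.
Design strength φR_n = 0.75 × 46.54 = 34.9 kips.

34.9 kips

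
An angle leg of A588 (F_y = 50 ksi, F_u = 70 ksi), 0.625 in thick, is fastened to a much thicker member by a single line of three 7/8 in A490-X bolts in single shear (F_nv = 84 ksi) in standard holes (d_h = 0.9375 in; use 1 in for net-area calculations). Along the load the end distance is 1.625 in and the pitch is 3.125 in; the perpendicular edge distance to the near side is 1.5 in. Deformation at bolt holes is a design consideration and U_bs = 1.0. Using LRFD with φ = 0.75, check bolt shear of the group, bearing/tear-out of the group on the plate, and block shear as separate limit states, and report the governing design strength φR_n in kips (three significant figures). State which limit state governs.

Bolt shear: A_b = π·0.875²/4 = 0.6013 in²; R_n = 84 × 0.6013 × 3 × 1 = 151.5 kips → 0.75 × 151.5 = 114 kips.
Bearing: edge l_c = 1.156, r_n = 60.7 kips; interior l_c = 2.188, r_n = 91.88 kips; R_n = 60.7 + 2·91.88 = 244.5 kips → 183 kips.
Block shear: A_gv = 4.922, A_nv = 3.359, A_nt = 0.625 in²; R_n = min(0.6F_uA_nv, 0.6F_yA_gv) + U_bs·F_u·A_nt = 184.8 kips → 139 kips.
Bolt shear governs: 114 kips.

114 kips (bolt shear governs)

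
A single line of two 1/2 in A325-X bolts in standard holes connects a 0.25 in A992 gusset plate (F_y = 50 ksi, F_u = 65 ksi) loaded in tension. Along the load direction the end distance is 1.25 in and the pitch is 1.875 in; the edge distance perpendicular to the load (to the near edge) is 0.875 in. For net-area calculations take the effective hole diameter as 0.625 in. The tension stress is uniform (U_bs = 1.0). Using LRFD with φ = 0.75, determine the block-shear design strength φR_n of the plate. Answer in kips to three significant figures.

Shear plane L_v = 1.25 + 1·1.875 = 3.125 in; A_gv = 3.125 × 0.25 = 0.7812 in².
A_nv = (3.125 − 1.5·0.625) × 0.25 = 0.5469 in².
A_nt = (0.875 − 0.5·0.625) × 0.25 = 0.1406 in².
0.6 F_u A_nv = 21.33 kips; 0.6 F_y A_gv = 23.44 kips → shear rupture governs the shear term.
R_n = 21.33 + 1.0 × 65 × 0.1406 = 30.47 kips.
Design strength φR_n = 0.75 × 30.47 = 22.9 kips.

22.9 kips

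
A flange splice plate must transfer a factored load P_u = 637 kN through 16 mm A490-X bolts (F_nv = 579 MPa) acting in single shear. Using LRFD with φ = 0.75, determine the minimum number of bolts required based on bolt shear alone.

8 bolts

A_b = π·16²/4 = 201.1 mm².
Per-bolt design strength φR_n = 0.75 × 579 × 201.1 × 1 / 1000 = 87.31 kN.
n ≥ 637 / 87.31 = 7.296 → use 8 bolts.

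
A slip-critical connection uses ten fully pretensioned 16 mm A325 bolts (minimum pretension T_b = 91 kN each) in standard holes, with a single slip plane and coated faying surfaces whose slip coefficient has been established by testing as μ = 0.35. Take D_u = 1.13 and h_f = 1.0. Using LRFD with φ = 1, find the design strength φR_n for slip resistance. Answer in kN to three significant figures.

R_n = μ · D_u · h_f · T_b · n_s · n_b = 0.35 × 1.13 × 1.0 × 91 × 1 × 10 = 359.9 kN.
Design strength φR_n = 1 × 359.9 = 360 kN.

360 kN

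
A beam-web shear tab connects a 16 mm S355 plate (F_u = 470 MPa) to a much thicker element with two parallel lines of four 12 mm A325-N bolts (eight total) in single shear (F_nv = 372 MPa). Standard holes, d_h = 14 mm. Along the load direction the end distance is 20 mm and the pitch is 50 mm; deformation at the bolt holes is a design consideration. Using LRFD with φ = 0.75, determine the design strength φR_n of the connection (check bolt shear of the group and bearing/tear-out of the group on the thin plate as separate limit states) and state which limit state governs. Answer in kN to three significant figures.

252 kN (bolt shear governs)

Bolt shear: A_b = π·12²/4 = 113.1 mm²; R_n = 372 × 113.1 × 8 × 1 / 1000 = 336.6 kN → 0.75 × 336.6 = 252 kN.
Bearing (1.2 l_c t F_u ≤ 2.4 d t F_u): upper limit = 2.4·12·16·470 / 1000 = 216.6 kN.
  Edge l_c = 20 − 14/2 = 13 → r_n = 117.3 kN; interior l_c = 50 − 14 = 36 → r_n = 216.6 kN.
  R_n,bearing = 2·117.3 + 6·216.6 = 1534 kN → 0.75 × 1534 = 1150 kN.
Bolt shear governs: 252 kN.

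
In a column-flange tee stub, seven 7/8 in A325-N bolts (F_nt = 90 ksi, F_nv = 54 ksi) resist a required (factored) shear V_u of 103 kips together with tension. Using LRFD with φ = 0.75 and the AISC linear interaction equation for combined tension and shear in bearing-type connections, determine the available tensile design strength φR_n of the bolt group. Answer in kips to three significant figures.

198 kips

A_b = π·0.875²/4 = 0.6013 in²; f_rv = 103 / (7 × 0.6013) = 24.47 ksi.
F'_nt = 1.3 F_nt − (F_nt / φF_nv) f_rv = 1.3·90 − (90/(0.75·54))·24.47 = 62.62 ksi, capped at F_nt → F'_nt = 62.62 ksi.
R_n = F'_nt · A_b · n = 62.62 × 0.6013 × 7 = 263.6 kips.
Design strength φR_n = 0.75 × 263.6 = 198 kips.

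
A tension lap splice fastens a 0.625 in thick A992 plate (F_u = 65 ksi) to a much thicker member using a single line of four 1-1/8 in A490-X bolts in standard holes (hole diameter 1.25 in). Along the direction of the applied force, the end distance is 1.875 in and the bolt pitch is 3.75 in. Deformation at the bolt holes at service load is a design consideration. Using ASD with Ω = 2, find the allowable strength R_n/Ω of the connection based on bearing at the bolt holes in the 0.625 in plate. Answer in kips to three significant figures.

195 kips

Per bolt r_n = 1.2 l_c t F_u ≤ 2.4 d t F_u; upper limit = 2.4 × 1.125 × 0.625 × 65 = 109.7 kips.
Edge bolt: l_c = 1.875 − 1.25/2 = 1.25 in → 1.2 × 1.25 × 0.625 × 65 = 60.94 → r_n = 60.94 kips.
Interior bolts: l_c = 3.75 − 1.25 = 2.5 in → 1.2 × 2.5 × 0.625 × 65 = 121.9 → r_n = 109.7 kips.
R_n = 1 × 60.94 + 3 × 109.7 = 390 kips.
Allowable strength R_n/Ω = 390 / 2 = 195 kips.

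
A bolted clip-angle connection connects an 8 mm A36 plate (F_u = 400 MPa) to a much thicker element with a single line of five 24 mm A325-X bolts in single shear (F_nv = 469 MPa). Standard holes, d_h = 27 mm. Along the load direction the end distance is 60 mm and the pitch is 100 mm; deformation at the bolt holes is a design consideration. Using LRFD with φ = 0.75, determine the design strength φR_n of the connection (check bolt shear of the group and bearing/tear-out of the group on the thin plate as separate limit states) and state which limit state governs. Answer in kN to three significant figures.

Bolt shear: A_b = π·24²/4 = 452.4 mm²; R_n = 469 × 452.4 × 5 × 1 / 1000 = 1061 kN → 0.75 × 1061 = 796 kN.
Bearing (1.2 l_c t F_u ≤ 2.4 d t F_u): upper limit = 2.4·24·8·400 / 1000 = 184.3 kN.
  Edge l_c = 60 − 27/2 = 46.5 → r_n = 178.6 kN; interior l_c = 100 − 27 = 73 → r_n = 184.3 kN.
  R_n,bearing = 1·178.6 + 4·184.3 = 915.8 kN → 0.75 × 915.8 = 687 kN.
Bearing governs: 687 kN.

687 kN (bearing governs)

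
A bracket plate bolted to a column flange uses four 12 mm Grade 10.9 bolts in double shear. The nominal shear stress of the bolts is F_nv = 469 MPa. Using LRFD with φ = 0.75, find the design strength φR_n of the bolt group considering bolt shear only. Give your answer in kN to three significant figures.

A_b = π × 12² / 4 = 113.1 mm².
R_n = F_nv · A_b · n · n_s = 469 × 113.1 × 4 × 2 / 1000 = 424.3 kN.
Design strength φR_n = 0.75 × 424.3 = 318 kN.

318 kN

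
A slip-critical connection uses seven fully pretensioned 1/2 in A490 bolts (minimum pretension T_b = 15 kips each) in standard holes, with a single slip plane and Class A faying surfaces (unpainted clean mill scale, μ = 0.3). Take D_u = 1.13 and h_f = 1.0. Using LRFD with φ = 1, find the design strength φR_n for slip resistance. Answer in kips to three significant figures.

35.6 kips

R_n = μ · D_u · h_f · T_b · n_s · n_b = 0.3 × 1.13 × 1.0 × 15 × 1 × 7 = 35.59 kips.
Design strength φR_n = 1 × 35.59 = 35.6 kips.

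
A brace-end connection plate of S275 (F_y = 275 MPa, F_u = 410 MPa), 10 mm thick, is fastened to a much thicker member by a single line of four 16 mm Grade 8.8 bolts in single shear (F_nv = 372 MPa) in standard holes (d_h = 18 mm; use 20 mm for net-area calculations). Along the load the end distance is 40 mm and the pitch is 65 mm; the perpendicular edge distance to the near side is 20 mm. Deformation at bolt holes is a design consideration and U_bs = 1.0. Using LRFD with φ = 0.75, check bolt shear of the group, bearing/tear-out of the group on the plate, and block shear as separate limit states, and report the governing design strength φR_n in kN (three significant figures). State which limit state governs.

224 kN (bolt shear governs)

Bolt shear: A_b = π·16²/4 = 201.1 mm²; R_n = 372 × 201.1 × 4 × 1 / 1000 = 299.2 kN → 0.75 × 299.2 = 224 kN.
Bearing: edge l_c = 31, r_n = 152.5 kN; interior l_c = 47, r_n = 157.4 kN; R_n = 152.5 + 3·157.4 = 624.8 kN → 469 kN.
Block shear: A_gv = 2350, A_nv = 1650, A_nt = 100 mm²; R_n = min(0.6F_uA_nv, 0.6F_yA_gv) + U_bs·F_u·A_nt = 428.8 kN → 322 kN.
Bolt shear governs: 224 kN.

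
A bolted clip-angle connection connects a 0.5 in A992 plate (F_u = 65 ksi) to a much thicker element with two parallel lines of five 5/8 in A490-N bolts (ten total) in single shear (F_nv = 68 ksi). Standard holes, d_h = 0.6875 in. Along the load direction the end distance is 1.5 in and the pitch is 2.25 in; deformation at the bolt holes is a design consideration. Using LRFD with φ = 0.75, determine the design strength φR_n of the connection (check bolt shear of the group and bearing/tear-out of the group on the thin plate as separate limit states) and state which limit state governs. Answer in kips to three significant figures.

156 kips (bolt shear governs)

Bolt shear: A_b = π·0.625²/4 = 0.3068 in²; R_n = 68 × 0.3068 × 10 × 1 = 208.6 kips → 0.75 × 208.6 = 156 kips.
Bearing (1.2 l_c t F_u ≤ 2.4 d t F_u): upper limit = 2.4·0.625·0.5·65 = 48.75 kips.
  Edge l_c = 1.5 − 0.6875/2 = 1.156 → r_n = 45.09 kips; interior l_c = 2.25 − 0.6875 = 1.562 → r_n = 48.75 kips.
  R_n,bearing = 2·45.09 + 8·48.75 = 480.2 kips → 0.75 × 480.2 = 360 kips.
Bolt shear governs: 156 kips.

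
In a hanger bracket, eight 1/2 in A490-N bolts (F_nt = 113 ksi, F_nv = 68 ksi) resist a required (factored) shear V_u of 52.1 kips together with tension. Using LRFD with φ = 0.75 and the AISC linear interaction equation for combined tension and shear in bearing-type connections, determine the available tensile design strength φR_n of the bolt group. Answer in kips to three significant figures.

86.5 kips

A_b = π·0.5²/4 = 0.1963 in²; f_rv = 52.1 / (8 × 0.1963) = 33.17 ksi.
F'_nt = 1.3 F_nt − (F_nt / φF_nv) f_rv = 1.3·113 − (113/(0.75·68))·33.17 = 73.41 ksi, capped at F_nt → F'_nt = 73.41 ksi.
R_n = F'_nt · A_b · n = 73.41 × 0.1963 × 8 = 115.3 kips.
Design strength φR_n = 0.75 × 115.3 = 86.5 kips.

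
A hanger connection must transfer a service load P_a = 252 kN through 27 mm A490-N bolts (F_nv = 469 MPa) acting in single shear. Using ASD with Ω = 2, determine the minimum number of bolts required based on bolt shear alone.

A_b = π·27²/4 = 572.6 mm².
Per-bolt allowable strength R_n/Ω = 469 × 572.6 × 1 / 1000 / 2 = 134.3 kN.
n ≥ 252 / 134.3 = 1.877 → use 2 bolts.

2 bolts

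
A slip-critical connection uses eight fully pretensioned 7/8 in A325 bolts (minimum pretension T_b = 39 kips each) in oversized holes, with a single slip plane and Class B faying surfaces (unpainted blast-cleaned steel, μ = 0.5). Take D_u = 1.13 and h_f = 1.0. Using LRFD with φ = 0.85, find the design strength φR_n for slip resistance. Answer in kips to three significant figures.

150 kips

R_n = μ · D_u · h_f · T_b · n_s · n_b = 0.5 × 1.13 × 1.0 × 39 × 1 × 8 = 176.3 kips.
Design strength φR_n = 0.85 × 176.3 = 150 kips.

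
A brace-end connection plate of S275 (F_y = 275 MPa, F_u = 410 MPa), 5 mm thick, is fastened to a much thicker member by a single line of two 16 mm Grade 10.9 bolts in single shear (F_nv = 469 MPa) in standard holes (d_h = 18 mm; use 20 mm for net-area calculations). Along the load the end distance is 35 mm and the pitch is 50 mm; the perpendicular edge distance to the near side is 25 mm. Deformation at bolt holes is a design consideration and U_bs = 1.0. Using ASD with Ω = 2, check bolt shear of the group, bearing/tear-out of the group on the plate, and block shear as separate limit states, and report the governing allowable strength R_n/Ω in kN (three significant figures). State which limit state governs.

49.2 kN (block shear governs)

Bolt shear: A_b = π·16²/4 = 201.1 mm²; R_n = 469 × 201.1 × 2 × 1 / 1000 = 188.6 kN → 188.6 / 2 = 94.3 kN.
Bearing: edge l_c = 26, r_n = 63.96 kN; interior l_c = 32, r_n = 78.72 kN; R_n = 63.96 + 1·78.72 = 142.7 kN → 71.3 kN.
Block shear: A_gv = 425, A_nv = 275, A_nt = 75 mm²; R_n = min(0.6F_uA_nv, 0.6F_yA_gv) + U_bs·F_u·A_nt = 98.4 kN → 49.2 kN.
Block shear governs: 49.2 kN.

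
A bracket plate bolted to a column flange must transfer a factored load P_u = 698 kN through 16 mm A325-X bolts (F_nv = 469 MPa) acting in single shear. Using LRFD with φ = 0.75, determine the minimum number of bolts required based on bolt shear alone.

10 bolts

A_b = π·16²/4 = 201.1 mm².
Per-bolt design strength φR_n = 0.75 × 469 × 201.1 × 1 / 1000 = 70.72 kN.
n ≥ 698 / 70.72 = 9.869 → use 10 bolts.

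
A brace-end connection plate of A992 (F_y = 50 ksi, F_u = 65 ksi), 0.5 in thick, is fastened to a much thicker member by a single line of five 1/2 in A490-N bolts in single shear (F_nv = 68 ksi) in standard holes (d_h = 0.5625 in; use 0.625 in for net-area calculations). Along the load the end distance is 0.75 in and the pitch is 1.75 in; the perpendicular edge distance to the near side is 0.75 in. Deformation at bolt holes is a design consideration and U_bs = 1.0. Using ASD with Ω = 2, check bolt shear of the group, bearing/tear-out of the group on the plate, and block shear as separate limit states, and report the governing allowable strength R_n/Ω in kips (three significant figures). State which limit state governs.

33.4 kips (bolt shear governs)

Bolt shear: A_b = π·0.5²/4 = 0.1963 in²; R_n = 68 × 0.1963 × 5 × 1 = 66.76 kips → 66.76 / 2 = 33.4 kips.
Bearing: edge l_c = 0.4688, r_n = 18.28 kips; interior l_c = 1.188, r_n = 39 kips; R_n = 18.28 + 4·39 = 174.3 kips → 87.1 kips.
Block shear: A_gv = 3.875, A_nv = 2.469, A_nt = 0.2188 in²; R_n = min(0.6F_uA_nv, 0.6F_yA_gv) + U_bs·F_u·A_nt = 110.5 kips → 55.2 kips.
Bolt shear governs: 33.4 kips.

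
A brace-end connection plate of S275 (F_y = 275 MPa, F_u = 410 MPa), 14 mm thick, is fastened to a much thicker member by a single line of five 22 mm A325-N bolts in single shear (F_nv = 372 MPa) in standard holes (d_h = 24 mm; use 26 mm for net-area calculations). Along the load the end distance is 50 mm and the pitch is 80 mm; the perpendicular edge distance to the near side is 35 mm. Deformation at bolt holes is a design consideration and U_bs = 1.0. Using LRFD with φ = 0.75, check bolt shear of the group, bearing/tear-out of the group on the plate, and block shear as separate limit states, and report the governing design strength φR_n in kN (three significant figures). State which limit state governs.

530 kN (bolt shear governs)

Bolt shear: A_b = π·22²/4 = 380.1 mm²; R_n = 372 × 380.1 × 5 × 1 / 1000 = 707 kN → 0.75 × 707 = 530 kN.
Bearing: edge l_c = 38, r_n = 261.7 kN; interior l_c = 56, r_n = 303.1 kN; R_n = 261.7 + 4·303.1 = 1474 kN → 1110 kN.
Block shear: A_gv = 5180, A_nv = 3542, A_nt = 308 mm²; R_n = min(0.6F_uA_nv, 0.6F_yA_gv) + U_bs·F_u·A_nt = 981 kN → 736 kN.
Bolt shear governs: 530 kN.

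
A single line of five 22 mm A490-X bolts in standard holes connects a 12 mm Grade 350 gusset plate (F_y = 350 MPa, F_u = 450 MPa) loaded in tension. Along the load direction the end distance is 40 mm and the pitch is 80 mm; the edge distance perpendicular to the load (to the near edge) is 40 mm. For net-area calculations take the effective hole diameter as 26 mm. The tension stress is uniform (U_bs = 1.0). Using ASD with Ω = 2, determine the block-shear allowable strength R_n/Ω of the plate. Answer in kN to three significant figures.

Shear plane L_v = 40 + 4·80 = 360 mm; A_gv = 360 × 12 = 4320 mm².
A_nv = (360 − 4.5·26) × 12 = 2916 mm².
A_nt = (40 − 0.5·26) × 12 = 324 mm².
0.6 F_u A_nv = 787.3 kN; 0.6 F_y A_gv = 907.2 kN → shear rupture governs the shear term.
R_n = 787.3 + 1.0 × 450 × 324 / 1000 = 933.1 kN.
Allowable strength R_n/Ω = 933.1 / 2 = 467 kN.

467 kN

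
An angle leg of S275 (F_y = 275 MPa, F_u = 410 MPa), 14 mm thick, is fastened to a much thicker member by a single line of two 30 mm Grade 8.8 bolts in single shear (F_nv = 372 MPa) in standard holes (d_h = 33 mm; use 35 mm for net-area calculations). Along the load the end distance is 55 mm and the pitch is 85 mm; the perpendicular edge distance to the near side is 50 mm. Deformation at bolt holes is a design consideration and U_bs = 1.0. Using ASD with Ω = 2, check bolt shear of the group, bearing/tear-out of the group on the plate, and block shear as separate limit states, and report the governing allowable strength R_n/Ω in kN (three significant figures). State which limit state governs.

Bolt shear: A_b = π·30²/4 = 706.9 mm²; R_n = 372 × 706.9 × 2 × 1 / 1000 = 525.9 kN → 525.9 / 2 = 263 kN.
Bearing: edge l_c = 38.5, r_n = 265.2 kN; interior l_c = 52, r_n = 358.2 kN; R_n = 265.2 + 1·358.2 = 623.4 kN → 312 kN.
Block shear: A_gv = 1960, A_nv = 1225, A_nt = 455 mm²; R_n = min(0.6F_uA_nv, 0.6F_yA_gv) + U_bs·F_u·A_nt = 487.9 kN → 244 kN.
Block shear governs: 244 kN.

244 kN (block shear governs)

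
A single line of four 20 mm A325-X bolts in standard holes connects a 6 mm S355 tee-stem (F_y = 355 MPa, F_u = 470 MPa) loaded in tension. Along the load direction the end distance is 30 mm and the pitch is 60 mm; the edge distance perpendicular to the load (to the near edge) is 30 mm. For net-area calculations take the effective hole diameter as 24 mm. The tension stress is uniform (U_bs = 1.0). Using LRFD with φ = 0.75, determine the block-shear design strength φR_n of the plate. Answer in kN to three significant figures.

Shear plane L_v = 30 + 3·60 = 210 mm; A_gv = 210 × 6 = 1260 mm².
A_nv = (210 − 3.5·24) × 6 = 756 mm².
A_nt = (30 − 0.5·24) × 6 = 108 mm².
0.6 F_u A_nv = 213.2 kN; 0.6 F_y A_gv = 268.4 kN → shear rupture governs the shear term.
R_n = 213.2 + 1.0 × 470 × 108 / 1000 = 264 kN.
Design strength φR_n = 0.75 × 264 = 198 kN.

198 kN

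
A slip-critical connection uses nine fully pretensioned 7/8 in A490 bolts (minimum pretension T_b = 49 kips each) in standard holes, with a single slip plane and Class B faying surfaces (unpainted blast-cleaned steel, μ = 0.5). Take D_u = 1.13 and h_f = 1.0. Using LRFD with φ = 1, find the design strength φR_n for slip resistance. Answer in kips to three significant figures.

R_n = μ · D_u · h_f · T_b · n_s · n_b = 0.5 × 1.13 × 1.0 × 49 × 1 × 9 = 249.2 kips.
Design strength φR_n = 1 × 249.2 = 249 kips.

249 kips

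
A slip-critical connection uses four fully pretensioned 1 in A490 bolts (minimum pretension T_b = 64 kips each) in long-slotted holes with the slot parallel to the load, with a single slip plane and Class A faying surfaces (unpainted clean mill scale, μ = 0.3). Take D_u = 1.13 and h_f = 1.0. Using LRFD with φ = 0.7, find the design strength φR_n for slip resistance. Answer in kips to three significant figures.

R_n = μ · D_u · h_f · T_b · n_s · n_b = 0.3 × 1.13 × 1.0 × 64 × 1 × 4 = 86.78 kips.
Design strength φR_n = 0.7 × 86.78 = 60.7 kips.

60.7 kips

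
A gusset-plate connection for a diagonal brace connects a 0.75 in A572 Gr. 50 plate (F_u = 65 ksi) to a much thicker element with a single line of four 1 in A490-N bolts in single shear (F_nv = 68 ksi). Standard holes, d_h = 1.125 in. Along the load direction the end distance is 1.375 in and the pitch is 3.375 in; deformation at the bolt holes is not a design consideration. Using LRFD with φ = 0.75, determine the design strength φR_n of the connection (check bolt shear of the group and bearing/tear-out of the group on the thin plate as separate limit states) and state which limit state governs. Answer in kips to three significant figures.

160 kips (bolt shear governs)

Bolt shear: A_b = π·1²/4 = 0.7854 in²; R_n = 68 × 0.7854 × 4 × 1 = 213.6 kips → 0.75 × 213.6 = 160 kips.
Bearing (1.5 l_c t F_u ≤ 3.0 d t F_u): upper limit = 3.0·1·0.75·65 = 146.2 kips.
  Edge l_c = 1.375 − 1.125/2 = 0.8125 → r_n = 59.41 kips; interior l_c = 3.375 − 1.125 = 2.25 → r_n = 146.2 kips.
  R_n,bearing = 1·59.41 + 3·146.2 = 498.2 kips → 0.75 × 498.2 = 374 kips.
Bolt shear governs: 160 kips.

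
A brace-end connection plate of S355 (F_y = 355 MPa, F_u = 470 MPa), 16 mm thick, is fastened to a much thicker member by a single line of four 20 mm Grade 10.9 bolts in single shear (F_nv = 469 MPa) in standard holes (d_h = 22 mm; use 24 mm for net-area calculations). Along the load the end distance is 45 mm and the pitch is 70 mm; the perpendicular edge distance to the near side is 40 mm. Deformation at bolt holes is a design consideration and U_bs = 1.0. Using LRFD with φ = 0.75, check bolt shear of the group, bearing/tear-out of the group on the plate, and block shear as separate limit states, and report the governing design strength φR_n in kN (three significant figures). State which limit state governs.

442 kN (bolt shear governs)

Bolt shear: A_b = π·20²/4 = 314.2 mm²; R_n = 469 × 314.2 × 4 × 1 / 1000 = 589.4 kN → 0.75 × 589.4 = 442 kN.
Bearing: edge l_c = 34, r_n = 306.8 kN; interior l_c = 48, r_n = 361 kN; R_n = 306.8 + 3·361 = 1390 kN → 1040 kN.
Block shear: A_gv = 4080, A_nv = 2736, A_nt = 448 mm²; R_n = min(0.6F_uA_nv, 0.6F_yA_gv) + U_bs·F_u·A_nt = 982.1 kN → 737 kN.
Bolt shear governs: 442 kN.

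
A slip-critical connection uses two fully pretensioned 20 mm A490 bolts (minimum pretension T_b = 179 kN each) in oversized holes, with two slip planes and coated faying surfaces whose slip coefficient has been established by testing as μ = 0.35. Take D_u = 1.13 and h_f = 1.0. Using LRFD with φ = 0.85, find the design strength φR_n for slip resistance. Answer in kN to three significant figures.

241 kN

R_n = μ · D_u · h_f · T_b · n_s · n_b = 0.35 × 1.13 × 1.0 × 179 × 2 × 2 = 283.2 kN.
Design strength φR_n = 0.85 × 283.2 = 241 kN.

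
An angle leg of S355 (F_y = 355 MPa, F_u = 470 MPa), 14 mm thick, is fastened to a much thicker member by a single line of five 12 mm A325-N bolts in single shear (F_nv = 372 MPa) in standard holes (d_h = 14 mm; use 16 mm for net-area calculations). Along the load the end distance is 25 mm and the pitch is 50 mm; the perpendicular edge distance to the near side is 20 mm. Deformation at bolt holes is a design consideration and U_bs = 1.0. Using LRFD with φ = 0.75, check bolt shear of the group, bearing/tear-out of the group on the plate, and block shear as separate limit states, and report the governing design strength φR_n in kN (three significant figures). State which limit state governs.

158 kN (bolt shear governs)

Bolt shear: A_b = π·12²/4 = 113.1 mm²; R_n = 372 × 113.1 × 5 × 1 / 1000 = 210.4 kN → 0.75 × 210.4 = 158 kN.
Bearing: edge l_c = 18, r_n = 142.1 kN; interior l_c = 36, r_n = 189.5 kN; R_n = 142.1 + 4·189.5 = 900.1 kN → 675 kN.
Block shear: A_gv = 3150, A_nv = 2142, A_nt = 168 mm²; R_n = min(0.6F_uA_nv, 0.6F_yA_gv) + U_bs·F_u·A_nt = 683 kN → 512 kN.
Bolt shear governs: 158 kN.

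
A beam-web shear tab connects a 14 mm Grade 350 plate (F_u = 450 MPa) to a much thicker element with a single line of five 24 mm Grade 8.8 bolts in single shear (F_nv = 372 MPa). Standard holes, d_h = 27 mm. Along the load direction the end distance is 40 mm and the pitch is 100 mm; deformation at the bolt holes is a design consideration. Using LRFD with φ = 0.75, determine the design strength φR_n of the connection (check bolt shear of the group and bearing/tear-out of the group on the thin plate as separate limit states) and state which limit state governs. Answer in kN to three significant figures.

631 kN (bolt shear governs)

Bolt shear: A_b = π·24²/4 = 452.4 mm²; R_n = 372 × 452.4 × 5 × 1 / 1000 = 841.4 kN → 0.75 × 841.4 = 631 kN.
Bearing (1.2 l_c t F_u ≤ 2.4 d t F_u): upper limit = 2.4·24·14·450 / 1000 = 362.9 kN.
  Edge l_c = 40 − 27/2 = 26.5 → r_n = 200.3 kN; interior l_c = 100 − 27 = 73 → r_n = 362.9 kN.
  R_n,bearing = 1·200.3 + 4·362.9 = 1652 kN → 0.75 × 1652 = 1240 kN.
Bolt shear governs: 631 kN.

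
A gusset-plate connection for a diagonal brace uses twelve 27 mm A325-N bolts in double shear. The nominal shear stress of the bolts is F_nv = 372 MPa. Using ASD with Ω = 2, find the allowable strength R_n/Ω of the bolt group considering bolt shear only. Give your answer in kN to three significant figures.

A_b = π × 27² / 4 = 572.6 mm².
R_n = F_nv · A_b · n · n_s = 372 × 572.6 × 12 × 2 / 1000 = 5112 kN.
Allowable strength R_n/Ω = 5112 / 2 = 2560 kN.

2560 kN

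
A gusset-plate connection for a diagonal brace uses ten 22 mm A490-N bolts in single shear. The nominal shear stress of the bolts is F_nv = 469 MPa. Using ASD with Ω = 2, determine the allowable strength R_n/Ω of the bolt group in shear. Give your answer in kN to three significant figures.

A_b = π × 22² / 4 = 380.1 mm².
R_n = F_nv · A_b · n · n_s = 469 × 380.1 × 10 × 1 / 1000 = 1783 kN.
Allowable strength R_n/Ω = 1783 / 2 = 891 kN.

891 kN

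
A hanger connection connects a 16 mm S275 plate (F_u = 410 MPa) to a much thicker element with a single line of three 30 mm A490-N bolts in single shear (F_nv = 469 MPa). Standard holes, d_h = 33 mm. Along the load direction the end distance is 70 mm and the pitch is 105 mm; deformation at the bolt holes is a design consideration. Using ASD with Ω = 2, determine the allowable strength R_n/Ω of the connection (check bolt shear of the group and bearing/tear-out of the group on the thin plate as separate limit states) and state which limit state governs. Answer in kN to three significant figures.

Bolt shear: A_b = π·30²/4 = 706.9 mm²; R_n = 469 × 706.9 × 3 × 1 / 1000 = 994.5 kN → 994.5 / 2 = 497 kN.
Bearing (1.2 l_c t F_u ≤ 2.4 d t F_u): upper limit = 2.4·30·16·410 / 1000 = 472.3 kN.
  Edge l_c = 70 − 33/2 = 53.5 → r_n = 421.2 kN; interior l_c = 105 − 33 = 72 → r_n = 472.3 kN.
  R_n,bearing = 1·421.2 + 2·472.3 = 1366 kN → 1366 / 2 = 683 kN.
Bolt shear governs: 497 kN.

497 kN (bolt shear governs)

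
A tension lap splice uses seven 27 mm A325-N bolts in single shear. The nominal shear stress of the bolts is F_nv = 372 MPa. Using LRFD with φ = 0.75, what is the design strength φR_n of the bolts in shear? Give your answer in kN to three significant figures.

A_b = π × 27² / 4 = 572.6 mm².
R_n = F_nv · A_b · n · n_s = 372 × 572.6 × 7 × 1 / 1000 = 1491 kN.
Design strength φR_n = 0.75 × 1491 = 1120 kN.

1120 kN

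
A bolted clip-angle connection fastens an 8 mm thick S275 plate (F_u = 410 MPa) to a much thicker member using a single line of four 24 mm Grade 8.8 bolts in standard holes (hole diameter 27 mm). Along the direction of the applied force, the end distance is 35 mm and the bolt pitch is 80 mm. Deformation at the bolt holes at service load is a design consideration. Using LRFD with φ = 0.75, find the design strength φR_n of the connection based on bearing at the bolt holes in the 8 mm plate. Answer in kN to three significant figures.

Per bolt r_n = 1.2 l_c t F_u ≤ 2.4 d t F_u; upper limit = 2.4 × 24 × 8 × 410 / 1000 = 188.9 kN.
Edge bolt: l_c = 35 − 27/2 = 21.5 mm → 1.2 × 21.5 × 8 × 410 / 1000 = 84.62 → r_n = 84.62 kN.
Interior bolts: l_c = 80 − 27 = 53 mm → 1.2 × 53 × 8 × 410 / 1000 = 208.6 → r_n = 188.9 kN.
R_n = 1 × 84.62 + 3 × 188.9 = 651.4 kN.
Design strength φR_n = 0.75 × 651.4 = 489 kN.

489 kN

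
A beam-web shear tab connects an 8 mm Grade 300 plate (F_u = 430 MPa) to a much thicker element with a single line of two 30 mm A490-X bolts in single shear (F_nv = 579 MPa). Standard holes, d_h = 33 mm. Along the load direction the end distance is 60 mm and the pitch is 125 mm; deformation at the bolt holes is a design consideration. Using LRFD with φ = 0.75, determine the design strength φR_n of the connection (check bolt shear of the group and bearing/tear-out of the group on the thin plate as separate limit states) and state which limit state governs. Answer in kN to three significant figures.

Bolt shear: A_b = π·30²/4 = 706.9 mm²; R_n = 579 × 706.9 × 2 × 1 / 1000 = 818.5 kN → 0.75 × 818.5 = 614 kN.
Bearing (1.2 l_c t F_u ≤ 2.4 d t F_u): upper limit = 2.4·30·8·430 / 1000 = 247.7 kN.
  Edge l_c = 60 − 33/2 = 43.5 → r_n = 179.6 kN; interior l_c = 125 − 33 = 92 → r_n = 247.7 kN.
  R_n,bearing = 1·179.6 + 1·247.7 = 427.2 kN → 0.75 × 427.2 = 320 kN.
Bearing governs: 320 kN.

320 kN (bearing governs)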